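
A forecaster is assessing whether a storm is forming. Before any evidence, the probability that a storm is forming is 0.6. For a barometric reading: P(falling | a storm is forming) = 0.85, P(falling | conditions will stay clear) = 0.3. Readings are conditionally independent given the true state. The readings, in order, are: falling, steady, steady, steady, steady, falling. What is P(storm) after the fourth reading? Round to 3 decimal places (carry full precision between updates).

Each posterior becomes the prior for the next update.
After 'falling': P(storm) = 0.85·0.6000 / (0.85·0.6000 + 0.3·0.4000) ≈ 0.8095
After 'steady': P(storm) = 0.15·0.8095 / (0.15·0.8095 + 0.7·0.1905) ≈ 0.4766
After 'steady': P(storm) = 0.15·0.4766 / (0.15·0.4766 + 0.7·0.5234) ≈ 0.1633
After 'steady': P(storm) = 0.15·0.1633 / (0.15·0.1633 + 0.7·0.8367) ≈ 0.0401

0.040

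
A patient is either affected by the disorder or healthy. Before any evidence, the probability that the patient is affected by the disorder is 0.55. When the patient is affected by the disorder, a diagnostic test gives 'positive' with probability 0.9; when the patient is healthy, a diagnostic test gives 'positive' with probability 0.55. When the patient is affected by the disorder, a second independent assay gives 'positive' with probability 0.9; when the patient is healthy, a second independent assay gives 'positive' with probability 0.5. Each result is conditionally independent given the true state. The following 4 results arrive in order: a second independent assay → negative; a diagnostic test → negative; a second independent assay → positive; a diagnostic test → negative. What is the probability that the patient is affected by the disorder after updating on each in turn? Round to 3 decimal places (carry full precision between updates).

After a second independent assay='negative': P(affected) = 0.1·0.5500 / (0.1·0.5500 + 0.5·0.4500) ≈ 0.1964
After a diagnostic test='negative': P(affected) = 0.1·0.1964 / (0.1·0.1964 + 0.45·0.8036) ≈ 0.0515
After a second independent assay='positive': P(affected) = 0.9·0.0515 / (0.9·0.0515 + 0.5·0.9485) ≈ 0.0891
After a diagnostic test='negative': P(affected) = 0.1·0.0891 / (0.1·0.0891 + 0.45·0.9109) ≈ 0.0213

0.021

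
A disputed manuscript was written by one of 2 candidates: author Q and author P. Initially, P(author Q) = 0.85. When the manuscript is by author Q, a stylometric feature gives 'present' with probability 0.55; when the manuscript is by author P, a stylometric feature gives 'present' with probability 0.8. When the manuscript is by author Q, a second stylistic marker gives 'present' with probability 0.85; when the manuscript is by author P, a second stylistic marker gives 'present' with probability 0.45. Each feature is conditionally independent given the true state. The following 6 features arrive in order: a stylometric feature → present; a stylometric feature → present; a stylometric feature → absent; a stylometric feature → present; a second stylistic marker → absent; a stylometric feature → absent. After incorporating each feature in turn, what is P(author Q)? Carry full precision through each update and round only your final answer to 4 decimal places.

0.7177

After a stylometric feature='present': P(author Q) = 0.55·0.8500 / (0.55·0.8500 + 0.8·0.1500) ≈ 0.7957
After a stylometric feature='present': P(author Q) = 0.55·0.7957 / (0.55·0.7957 + 0.8·0.2043) ≈ 0.7281
After a stylometric feature='absent': P(author Q) = 0.45·0.7281 / (0.45·0.7281 + 0.2·0.2719) ≈ 0.8577
After a stylometric feature='present': P(author Q) = 0.55·0.8577 / (0.55·0.8577 + 0.8·0.1423) ≈ 0.8056
After a second stylistic marker='absent': P(author Q) = 0.15·0.8056 / (0.15·0.8056 + 0.55·0.1944) ≈ 0.5305
After a stylometric feature='absent': P(author Q) = 0.45·0.5305 / (0.45·0.5305 + 0.2·0.4695) ≈ 0.7177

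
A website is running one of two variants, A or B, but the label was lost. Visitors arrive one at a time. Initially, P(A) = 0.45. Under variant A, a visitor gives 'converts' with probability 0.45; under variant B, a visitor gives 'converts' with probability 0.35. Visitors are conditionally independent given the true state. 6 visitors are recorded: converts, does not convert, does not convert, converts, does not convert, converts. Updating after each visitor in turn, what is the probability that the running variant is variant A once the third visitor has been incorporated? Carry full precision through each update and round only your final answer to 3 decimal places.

After 'converts': P(A) = 0.45·0.4500 / (0.45·0.4500 + 0.35·0.5500) ≈ 0.5127
After 'does not convert': P(A) = 0.55·0.5127 / (0.55·0.5127 + 0.65·0.4873) ≈ 0.4709
After 'does not convert': P(A) = 0.55·0.4709 / (0.55·0.4709 + 0.65·0.5291) ≈ 0.4296

0.430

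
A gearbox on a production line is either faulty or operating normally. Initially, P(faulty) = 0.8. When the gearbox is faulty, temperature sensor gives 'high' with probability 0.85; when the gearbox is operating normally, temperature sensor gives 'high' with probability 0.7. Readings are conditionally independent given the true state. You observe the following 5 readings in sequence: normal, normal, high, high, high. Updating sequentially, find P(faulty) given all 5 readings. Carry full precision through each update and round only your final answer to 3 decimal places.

After 'normal': P(faulty) = 0.15·0.8000 / (0.15·0.8000 + 0.3·0.2000) ≈ 0.6667
After 'normal': P(faulty) = 0.15·0.6667 / (0.15·0.6667 + 0.3·0.3333) ≈ 0.5000
After 'high': P(faulty) = 0.85·0.5000 / (0.85·0.5000 + 0.7·0.5000) ≈ 0.5484
After 'high': P(faulty) = 0.85·0.5484 / (0.85·0.5484 + 0.7·0.4516) ≈ 0.5959
After 'high': P(faulty) = 0.85·0.5959 / (0.85·0.5959 + 0.7·0.4041) ≈ 0.6416

0.642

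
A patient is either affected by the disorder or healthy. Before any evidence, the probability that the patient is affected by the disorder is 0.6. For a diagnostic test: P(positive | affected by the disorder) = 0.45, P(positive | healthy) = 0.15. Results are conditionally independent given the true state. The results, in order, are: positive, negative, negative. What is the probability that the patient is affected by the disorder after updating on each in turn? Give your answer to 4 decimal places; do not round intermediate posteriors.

After 'positive': P(affected) = 0.45·0.6000 / (0.45·0.6000 + 0.15·0.4000) ≈ 0.8182
After 'negative': P(affected) = 0.55·0.8182 / (0.55·0.8182 + 0.85·0.1818) ≈ 0.7444
After 'negative': P(affected) = 0.55·0.7444 / (0.55·0.7444 + 0.85·0.2556) ≈ 0.6533

0.6533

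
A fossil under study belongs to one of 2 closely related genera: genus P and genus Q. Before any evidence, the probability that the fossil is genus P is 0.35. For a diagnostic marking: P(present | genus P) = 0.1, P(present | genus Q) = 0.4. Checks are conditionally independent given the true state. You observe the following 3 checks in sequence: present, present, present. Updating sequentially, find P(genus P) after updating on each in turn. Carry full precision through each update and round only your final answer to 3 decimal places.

After 'present': P(genus P) = 0.1·0.3500 / (0.1·0.3500 + 0.4·0.6500) ≈ 0.1186
After 'present': P(genus P) = 0.1·0.1186 / (0.1·0.1186 + 0.4·0.8814) ≈ 0.0326
After 'present': P(genus P) = 0.1·0.0326 / (0.1·0.0326 + 0.4·0.9674) ≈ 0.0083

0.008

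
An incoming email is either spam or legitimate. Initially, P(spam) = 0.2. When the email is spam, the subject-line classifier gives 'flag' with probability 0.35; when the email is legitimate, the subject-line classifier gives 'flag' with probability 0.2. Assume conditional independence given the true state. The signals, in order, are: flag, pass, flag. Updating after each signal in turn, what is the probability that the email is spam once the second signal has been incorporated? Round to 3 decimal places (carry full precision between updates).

After 'flag': P(spam) = 0.35·0.2000 / (0.35·0.2000 + 0.2·0.8000) ≈ 0.3043
After 'pass': P(spam) = 0.65·0.3043 / (0.65·0.3043 + 0.8·0.6957) ≈ 0.2622

0.262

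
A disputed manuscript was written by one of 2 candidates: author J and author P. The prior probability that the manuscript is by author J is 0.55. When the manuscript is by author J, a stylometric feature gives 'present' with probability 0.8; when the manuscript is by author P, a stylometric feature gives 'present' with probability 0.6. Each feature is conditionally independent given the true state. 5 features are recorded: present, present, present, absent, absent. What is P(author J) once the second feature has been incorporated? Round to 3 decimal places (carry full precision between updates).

After 'present': P(author J) = 0.8·0.5500 / (0.8·0.5500 + 0.6·0.4500) ≈ 0.6197
After 'present': P(author J) = 0.8·0.6197 / (0.8·0.6197 + 0.6·0.3803) ≈ 0.6848

0.685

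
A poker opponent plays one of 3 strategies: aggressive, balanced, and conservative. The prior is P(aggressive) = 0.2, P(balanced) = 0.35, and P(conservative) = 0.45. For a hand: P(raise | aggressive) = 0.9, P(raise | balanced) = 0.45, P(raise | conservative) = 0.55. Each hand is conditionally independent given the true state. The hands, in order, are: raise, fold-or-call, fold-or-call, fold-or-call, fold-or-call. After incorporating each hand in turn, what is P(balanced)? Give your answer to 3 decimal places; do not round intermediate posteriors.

0.586

After 'raise': normaliser = 0.9·0.2000 + 0.45·0.3500 + 0.55·0.4500; P(aggressive) ≈ 0.3077, P(balanced) ≈ 0.2692, P(conservative) ≈ 0.4231
After 'fold-or-call': normaliser = 0.1·0.3077 + 0.55·0.2692 + 0.45·0.4231; P(aggressive) ≈ 0.0833, P(balanced) ≈ 0.4010, P(conservative) ≈ 0.5156
After 'fold-or-call': normaliser = 0.1·0.0833 + 0.55·0.4010 + 0.45·0.5156; P(aggressive) ≈ 0.0181, P(balanced) ≈ 0.4785, P(conservative) ≈ 0.5034
After 'fold-or-call': normaliser = 0.1·0.0181 + 0.55·0.4785 + 0.45·0.5034; P(aggressive) ≈ 0.0037, P(balanced) ≈ 0.5355, P(conservative) ≈ 0.4609
After 'fold-or-call': normaliser = 0.1·0.0037 + 0.55·0.5355 + 0.45·0.4609; P(aggressive) ≈ 0.0007, P(balanced) ≈ 0.5864, P(conservative) ≈ 0.4129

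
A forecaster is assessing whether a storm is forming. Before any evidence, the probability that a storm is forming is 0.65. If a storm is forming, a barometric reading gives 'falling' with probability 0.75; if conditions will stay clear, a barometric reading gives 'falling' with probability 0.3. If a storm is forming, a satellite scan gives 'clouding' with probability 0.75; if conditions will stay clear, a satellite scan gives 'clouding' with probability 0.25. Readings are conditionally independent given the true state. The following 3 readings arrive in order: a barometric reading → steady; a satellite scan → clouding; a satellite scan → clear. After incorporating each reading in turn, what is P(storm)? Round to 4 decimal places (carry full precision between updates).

After a barometric reading='steady': P(storm) = 0.25·0.6500 / (0.25·0.6500 + 0.7·0.3500) ≈ 0.3988
After a satellite scan='clouding': P(storm) = 0.75·0.3988 / (0.75·0.3988 + 0.25·0.6012) ≈ 0.6655
After a satellite scan='clear': P(storm) = 0.25·0.6655 / (0.25·0.6655 + 0.75·0.3345) ≈ 0.3988

0.3988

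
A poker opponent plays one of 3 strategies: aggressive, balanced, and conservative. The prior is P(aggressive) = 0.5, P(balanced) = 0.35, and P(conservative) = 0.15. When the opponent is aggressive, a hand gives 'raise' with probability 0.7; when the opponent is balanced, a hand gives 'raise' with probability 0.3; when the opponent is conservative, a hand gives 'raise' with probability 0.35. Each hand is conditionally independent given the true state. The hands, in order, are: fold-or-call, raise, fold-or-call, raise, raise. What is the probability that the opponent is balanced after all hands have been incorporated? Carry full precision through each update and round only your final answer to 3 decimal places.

0.203

After 'fold-or-call': normaliser = 0.3·0.5000 + 0.7·0.3500 + 0.65·0.1500; P(aggressive) ≈ 0.3046, P(balanced) ≈ 0.4975, P(conservative) ≈ 0.1980
After 'raise': normaliser = 0.7·0.3046 + 0.3·0.4975 + 0.35·0.1980; P(aggressive) ≈ 0.4938, P(balanced) ≈ 0.3457, P(conservative) ≈ 0.1605
After 'fold-or-call': normaliser = 0.3·0.4938 + 0.7·0.3457 + 0.65·0.1605; P(aggressive) ≈ 0.2996, P(balanced) ≈ 0.4894, P(conservative) ≈ 0.2110
After 'raise': normaliser = 0.7·0.2996 + 0.3·0.4894 + 0.35·0.2110; P(aggressive) ≈ 0.4873, P(balanced) ≈ 0.3411, P(conservative) ≈ 0.1716
After 'raise': normaliser = 0.7·0.4873 + 0.3·0.3411 + 0.35·0.1716; P(aggressive) ≈ 0.6775, P(balanced) ≈ 0.2032, P(conservative) ≈ 0.1193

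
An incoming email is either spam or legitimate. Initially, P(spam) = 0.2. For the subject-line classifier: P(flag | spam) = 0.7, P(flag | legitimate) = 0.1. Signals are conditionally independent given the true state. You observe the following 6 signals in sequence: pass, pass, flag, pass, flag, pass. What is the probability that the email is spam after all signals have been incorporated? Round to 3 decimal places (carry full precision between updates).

0.131

After 'pass': P(spam) = 0.3·0.2000 / (0.3·0.2000 + 0.9·0.8000) ≈ 0.0769
After 'pass': P(spam) = 0.3·0.0769 / (0.3·0.0769 + 0.9·0.9231) ≈ 0.0270
After 'flag': P(spam) = 0.7·0.0270 / (0.7·0.0270 + 0.1·0.9730) ≈ 0.1628
After 'pass': P(spam) = 0.3·0.1628 / (0.3·0.1628 + 0.9·0.8372) ≈ 0.0609
After 'flag': P(spam) = 0.7·0.0609 / (0.7·0.0609 + 0.1·0.9391) ≈ 0.3121
After 'pass': P(spam) = 0.3·0.3121 / (0.3·0.3121 + 0.9·0.6879) ≈ 0.1314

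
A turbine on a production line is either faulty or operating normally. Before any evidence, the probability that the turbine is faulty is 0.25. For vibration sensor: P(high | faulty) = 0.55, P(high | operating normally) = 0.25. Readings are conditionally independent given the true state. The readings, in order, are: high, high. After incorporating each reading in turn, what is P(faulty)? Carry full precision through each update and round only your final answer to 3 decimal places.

0.617

Each posterior becomes the prior for the next update.
After 'high': P(faulty) = 0.55·0.2500 / (0.55·0.2500 + 0.25·0.7500) ≈ 0.4231
After 'high': P(faulty) = 0.55·0.4231 / (0.55·0.4231 + 0.25·0.5769) ≈ 0.6173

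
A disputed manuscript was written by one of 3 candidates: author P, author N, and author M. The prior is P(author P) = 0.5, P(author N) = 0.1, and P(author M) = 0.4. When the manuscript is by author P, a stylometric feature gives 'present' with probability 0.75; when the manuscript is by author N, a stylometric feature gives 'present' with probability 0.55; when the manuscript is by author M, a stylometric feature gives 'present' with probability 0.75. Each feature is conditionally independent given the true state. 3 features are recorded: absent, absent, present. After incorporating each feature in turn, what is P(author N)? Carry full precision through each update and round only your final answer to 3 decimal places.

0.209

After 'absent': normaliser = 0.25·0.5000 + 0.45·0.1000 + 0.25·0.4000; P(author P) ≈ 0.4630, P(author N) ≈ 0.1667, P(author M) ≈ 0.3704
After 'absent': normaliser = 0.25·0.4630 + 0.45·0.1667 + 0.25·0.3704; P(author P) ≈ 0.4085, P(author N) ≈ 0.2647, P(author M) ≈ 0.3268
After 'present': normaliser = 0.75·0.4085 + 0.55·0.2647 + 0.75·0.3268; P(author P) ≈ 0.4395, P(author N) ≈ 0.2089, P(author M) ≈ 0.3516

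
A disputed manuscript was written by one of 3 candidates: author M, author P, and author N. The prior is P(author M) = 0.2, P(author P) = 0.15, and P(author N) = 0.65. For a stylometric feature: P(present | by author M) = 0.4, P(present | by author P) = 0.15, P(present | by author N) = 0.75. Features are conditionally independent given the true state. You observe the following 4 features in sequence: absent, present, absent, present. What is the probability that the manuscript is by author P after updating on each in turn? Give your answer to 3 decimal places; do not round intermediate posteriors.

0.066

Each posterior becomes the prior for the next update.
After 'absent': normaliser = 0.6·0.2000 + 0.85·0.1500 + 0.25·0.6500; P(author M) ≈ 0.2927, P(author P) ≈ 0.3110, P(author N) ≈ 0.3963
After 'present': normaliser = 0.4·0.2927 + 0.15·0.3110 + 0.75·0.3963; P(author M) ≈ 0.2540, P(author P) ≈ 0.1012, P(author N) ≈ 0.6448
After 'absent': normaliser = 0.6·0.2540 + 0.85·0.1012 + 0.25·0.6448; P(author M) ≈ 0.3813, P(author P) ≈ 0.2152, P(author N) ≈ 0.4034
After 'present': normaliser = 0.4·0.3813 + 0.15·0.2152 + 0.75·0.4034; P(author M) ≈ 0.3130, P(author P) ≈ 0.0662, P(author N) ≈ 0.6208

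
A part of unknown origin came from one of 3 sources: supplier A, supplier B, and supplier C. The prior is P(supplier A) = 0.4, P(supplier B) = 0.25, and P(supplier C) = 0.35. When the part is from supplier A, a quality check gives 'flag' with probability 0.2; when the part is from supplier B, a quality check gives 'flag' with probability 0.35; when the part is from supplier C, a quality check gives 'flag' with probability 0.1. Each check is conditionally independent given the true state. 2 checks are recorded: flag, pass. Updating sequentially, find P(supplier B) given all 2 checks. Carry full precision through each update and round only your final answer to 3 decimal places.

Apply Bayes' rule sequentially, carrying P(supplier B) forward.
After 'flag': normaliser = 0.2·0.4000 + 0.35·0.2500 + 0.1·0.3500; P(supplier A) ≈ 0.3951, P(supplier B) ≈ 0.4321, P(supplier C) ≈ 0.1728
After 'pass': normaliser = 0.8·0.3951 + 0.65·0.4321 + 0.9·0.1728; P(supplier A) ≈ 0.4200, P(supplier B) ≈ 0.3733, P(supplier C) ≈ 0.2067

0.373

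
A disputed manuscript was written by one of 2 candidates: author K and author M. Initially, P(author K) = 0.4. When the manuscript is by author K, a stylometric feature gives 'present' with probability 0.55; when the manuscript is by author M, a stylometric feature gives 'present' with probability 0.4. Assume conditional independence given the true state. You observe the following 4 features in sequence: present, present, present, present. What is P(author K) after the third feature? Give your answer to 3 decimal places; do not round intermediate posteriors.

0.634

After 'present': P(author K) = 0.55·0.4000 / (0.55·0.4000 + 0.4·0.6000) ≈ 0.4783
After 'present': P(author K) = 0.55·0.4783 / (0.55·0.4783 + 0.4·0.5217) ≈ 0.5576
After 'present': P(author K) = 0.55·0.5576 / (0.55·0.5576 + 0.4·0.4424) ≈ 0.6341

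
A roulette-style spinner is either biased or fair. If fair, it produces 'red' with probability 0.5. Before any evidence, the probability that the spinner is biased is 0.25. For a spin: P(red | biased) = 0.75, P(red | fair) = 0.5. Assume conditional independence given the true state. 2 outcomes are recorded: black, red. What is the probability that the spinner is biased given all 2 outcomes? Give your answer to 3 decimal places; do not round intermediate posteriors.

After 'black': P(biased) = 0.25·0.2500 / (0.25·0.2500 + 0.5·0.7500) ≈ 0.1429
After 'red': P(biased) = 0.75·0.1429 / (0.75·0.1429 + 0.5·0.8571) ≈ 0.2000

0.200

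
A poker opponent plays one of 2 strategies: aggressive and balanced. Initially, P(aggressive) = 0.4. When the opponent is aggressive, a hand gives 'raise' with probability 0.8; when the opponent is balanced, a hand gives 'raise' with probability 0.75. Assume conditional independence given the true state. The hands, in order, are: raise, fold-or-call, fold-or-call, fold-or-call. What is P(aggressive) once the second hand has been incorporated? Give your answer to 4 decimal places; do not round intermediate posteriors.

After 'raise': P(aggressive) = 0.8·0.4000 / (0.8·0.4000 + 0.75·0.6000) ≈ 0.4156
After 'fold-or-call': P(aggressive) = 0.2·0.4156 / (0.2·0.4156 + 0.25·0.5844) ≈ 0.3626

0.3626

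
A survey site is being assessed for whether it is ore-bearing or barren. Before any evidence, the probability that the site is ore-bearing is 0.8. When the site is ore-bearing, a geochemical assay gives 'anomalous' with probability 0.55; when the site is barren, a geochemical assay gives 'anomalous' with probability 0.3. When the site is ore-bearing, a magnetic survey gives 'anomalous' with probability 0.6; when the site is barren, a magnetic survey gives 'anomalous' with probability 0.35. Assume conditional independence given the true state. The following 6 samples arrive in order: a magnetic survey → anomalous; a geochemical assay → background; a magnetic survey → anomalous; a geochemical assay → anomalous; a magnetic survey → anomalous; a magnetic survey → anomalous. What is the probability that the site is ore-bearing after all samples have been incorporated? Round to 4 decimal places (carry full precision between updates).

After a magnetic survey='anomalous': P(ore) = 0.6·0.8000 / (0.6·0.8000 + 0.35·0.2000) ≈ 0.8727
After a geochemical assay='background': P(ore) = 0.45·0.8727 / (0.45·0.8727 + 0.7·0.1273) ≈ 0.8151
After a magnetic survey='anomalous': P(ore) = 0.6·0.8151 / (0.6·0.8151 + 0.35·0.1849) ≈ 0.8831
After a geochemical assay='anomalous': P(ore) = 0.55·0.8831 / (0.55·0.8831 + 0.3·0.1169) ≈ 0.9327
After a magnetic survey='anomalous': P(ore) = 0.6·0.9327 / (0.6·0.9327 + 0.35·0.0673) ≈ 0.9596
After a magnetic survey='anomalous': P(ore) = 0.6·0.9596 / (0.6·0.9596 + 0.35·0.0404) ≈ 0.9760

0.9760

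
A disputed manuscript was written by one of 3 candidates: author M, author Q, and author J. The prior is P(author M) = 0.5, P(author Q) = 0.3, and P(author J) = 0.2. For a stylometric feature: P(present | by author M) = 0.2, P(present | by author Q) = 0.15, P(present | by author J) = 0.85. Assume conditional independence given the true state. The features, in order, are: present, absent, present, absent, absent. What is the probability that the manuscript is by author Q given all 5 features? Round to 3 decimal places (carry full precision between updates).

Apply Bayes' rule sequentially, carrying P(author Q) forward.
After 'present': normaliser = 0.2·0.5000 + 0.15·0.3000 + 0.85·0.2000; P(author M) ≈ 0.3175, P(author Q) ≈ 0.1429, P(author J) ≈ 0.5397
After 'absent': normaliser = 0.8·0.3175 + 0.85·0.1429 + 0.15·0.5397; P(author M) ≈ 0.5565, P(author Q) ≈ 0.2661, P(author J) ≈ 0.1774
After 'present': normaliser = 0.2·0.5565 + 0.15·0.2661 + 0.85·0.1774; P(author M) ≈ 0.3686, P(author Q) ≈ 0.1322, P(author J) ≈ 0.4993
After 'absent': normaliser = 0.8·0.3686 + 0.85·0.1322 + 0.15·0.4993; P(author M) ≈ 0.6116, P(author Q) ≈ 0.2330, P(author J) ≈ 0.1554
After 'absent': normaliser = 0.8·0.6116 + 0.85·0.2330 + 0.15·0.1554; P(author M) ≈ 0.6885, P(author Q) ≈ 0.2787, P(author J) ≈ 0.0328

0.279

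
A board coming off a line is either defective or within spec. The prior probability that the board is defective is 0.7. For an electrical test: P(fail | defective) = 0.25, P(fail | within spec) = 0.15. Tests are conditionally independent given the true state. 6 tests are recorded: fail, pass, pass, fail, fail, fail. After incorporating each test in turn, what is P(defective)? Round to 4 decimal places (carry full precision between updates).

0.9334

After 'fail': P(defective) = 0.25·0.7000 / (0.25·0.7000 + 0.15·0.3000) ≈ 0.7955
After 'pass': P(defective) = 0.75·0.7955 / (0.75·0.7955 + 0.85·0.2045) ≈ 0.7743
After 'pass': P(defective) = 0.75·0.7743 / (0.75·0.7743 + 0.85·0.2257) ≈ 0.7517
After 'fail': P(defective) = 0.25·0.7517 / (0.25·0.7517 + 0.15·0.2483) ≈ 0.8346
After 'fail': P(defective) = 0.25·0.8346 / (0.25·0.8346 + 0.15·0.1654) ≈ 0.8937
After 'fail': P(defective) = 0.25·0.8937 / (0.25·0.8937 + 0.15·0.1063) ≈ 0.9334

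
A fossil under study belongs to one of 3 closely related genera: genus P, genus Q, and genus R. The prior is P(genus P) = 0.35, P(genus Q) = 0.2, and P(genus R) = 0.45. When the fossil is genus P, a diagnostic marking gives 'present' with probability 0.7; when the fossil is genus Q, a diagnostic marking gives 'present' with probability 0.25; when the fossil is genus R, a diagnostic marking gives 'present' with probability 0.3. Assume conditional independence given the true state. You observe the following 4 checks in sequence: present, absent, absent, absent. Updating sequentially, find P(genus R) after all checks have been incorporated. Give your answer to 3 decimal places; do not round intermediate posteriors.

0.626

After 'present': normaliser = 0.7·0.3500 + 0.25·0.2000 + 0.3·0.4500; P(genus P) ≈ 0.5698, P(genus Q) ≈ 0.1163, P(genus R) ≈ 0.3140
After 'absent': normaliser = 0.3·0.5698 + 0.75·0.1163 + 0.7·0.3140; P(genus P) ≈ 0.3577, P(genus Q) ≈ 0.1825, P(genus R) ≈ 0.4599
After 'absent': normaliser = 0.3·0.3577 + 0.75·0.1825 + 0.7·0.4599; P(genus P) ≈ 0.1896, P(genus Q) ≈ 0.2418, P(genus R) ≈ 0.5687
After 'absent': normaliser = 0.3·0.1896 + 0.75·0.2418 + 0.7·0.5687; P(genus P) ≈ 0.0894, P(genus Q) ≈ 0.2850, P(genus R) ≈ 0.6256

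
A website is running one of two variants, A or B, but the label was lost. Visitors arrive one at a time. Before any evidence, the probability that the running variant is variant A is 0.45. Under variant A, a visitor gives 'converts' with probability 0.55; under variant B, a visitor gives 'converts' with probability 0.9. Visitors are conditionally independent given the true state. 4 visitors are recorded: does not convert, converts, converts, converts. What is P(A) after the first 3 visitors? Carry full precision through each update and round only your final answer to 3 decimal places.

Each posterior becomes the prior for the next update.
After 'does not convert': P(A) = 0.45·0.4500 / (0.45·0.4500 + 0.1·0.5500) ≈ 0.7864
After 'converts': P(A) = 0.55·0.7864 / (0.55·0.7864 + 0.9·0.2136) ≈ 0.6923
After 'converts': P(A) = 0.55·0.6923 / (0.55·0.6923 + 0.9·0.3077) ≈ 0.5789

0.579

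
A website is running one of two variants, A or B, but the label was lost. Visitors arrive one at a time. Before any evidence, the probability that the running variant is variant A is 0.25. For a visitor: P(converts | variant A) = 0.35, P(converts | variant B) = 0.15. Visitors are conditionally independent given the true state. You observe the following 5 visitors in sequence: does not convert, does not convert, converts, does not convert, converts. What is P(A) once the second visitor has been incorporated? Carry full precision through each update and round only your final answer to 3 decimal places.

Apply Bayes' rule sequentially, carrying P(A) forward.
After 'does not convert': P(A) = 0.65·0.2500 / (0.65·0.2500 + 0.85·0.7500) ≈ 0.2031
After 'does not convert': P(A) = 0.65·0.2031 / (0.65·0.2031 + 0.85·0.7969) ≈ 0.1631

0.163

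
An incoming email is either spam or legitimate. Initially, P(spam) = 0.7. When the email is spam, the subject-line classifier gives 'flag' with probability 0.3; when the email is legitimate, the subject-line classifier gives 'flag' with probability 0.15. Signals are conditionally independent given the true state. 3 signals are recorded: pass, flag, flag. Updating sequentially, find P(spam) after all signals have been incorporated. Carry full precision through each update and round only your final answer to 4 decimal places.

0.8849

Each posterior becomes the prior for the next update.
After 'pass': P(spam) = 0.7·0.7000 / (0.7·0.7000 + 0.85·0.3000) ≈ 0.6577
After 'flag': P(spam) = 0.3·0.6577 / (0.3·0.6577 + 0.15·0.3423) ≈ 0.7935
After 'flag': P(spam) = 0.3·0.7935 / (0.3·0.7935 + 0.15·0.2065) ≈ 0.8849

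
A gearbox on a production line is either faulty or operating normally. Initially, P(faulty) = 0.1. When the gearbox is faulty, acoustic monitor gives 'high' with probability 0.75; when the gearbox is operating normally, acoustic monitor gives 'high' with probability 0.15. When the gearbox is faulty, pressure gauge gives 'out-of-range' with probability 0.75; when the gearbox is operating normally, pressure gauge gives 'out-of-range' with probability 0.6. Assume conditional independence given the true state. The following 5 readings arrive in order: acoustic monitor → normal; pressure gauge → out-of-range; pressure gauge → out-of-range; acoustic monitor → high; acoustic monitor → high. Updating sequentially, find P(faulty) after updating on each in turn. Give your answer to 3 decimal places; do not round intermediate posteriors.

After acoustic monitor='normal': P(faulty) = 0.25·0.1000 / (0.25·0.1000 + 0.85·0.9000) ≈ 0.0316
After pressure gauge='out-of-range': P(faulty) = 0.75·0.0316 / (0.75·0.0316 + 0.6·0.9684) ≈ 0.0392
After pressure gauge='out-of-range': P(faulty) = 0.75·0.0392 / (0.75·0.0392 + 0.6·0.9608) ≈ 0.0486
After acoustic monitor='high': P(faulty) = 0.75·0.0486 / (0.75·0.0486 + 0.15·0.9514) ≈ 0.2034
After acoustic monitor='high': P(faulty) = 0.75·0.2034 / (0.75·0.2034 + 0.15·0.7966) ≈ 0.5607

0.561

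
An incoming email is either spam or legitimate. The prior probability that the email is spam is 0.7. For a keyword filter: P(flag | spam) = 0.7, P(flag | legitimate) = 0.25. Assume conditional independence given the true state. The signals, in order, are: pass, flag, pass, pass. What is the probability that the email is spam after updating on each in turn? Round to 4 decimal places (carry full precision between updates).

0.2948

After 'pass': P(spam) = 0.3·0.7000 / (0.3·0.7000 + 0.75·0.3000) ≈ 0.4828
After 'flag': P(spam) = 0.7·0.4828 / (0.7·0.4828 + 0.25·0.5172) ≈ 0.7232
After 'pass': P(spam) = 0.3·0.7232 / (0.3·0.7232 + 0.75·0.2768) ≈ 0.5111
After 'pass': P(spam) = 0.3·0.5111 / (0.3·0.5111 + 0.75·0.4889) ≈ 0.2948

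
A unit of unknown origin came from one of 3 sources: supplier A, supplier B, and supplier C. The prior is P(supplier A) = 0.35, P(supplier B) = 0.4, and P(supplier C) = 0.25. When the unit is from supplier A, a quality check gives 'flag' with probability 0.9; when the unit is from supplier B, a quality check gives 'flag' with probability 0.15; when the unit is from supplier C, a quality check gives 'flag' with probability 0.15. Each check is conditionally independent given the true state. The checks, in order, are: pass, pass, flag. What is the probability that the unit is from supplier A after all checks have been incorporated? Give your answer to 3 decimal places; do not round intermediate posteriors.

0.043

Each posterior becomes the prior for the next update.
After 'pass': normaliser = 0.1·0.3500 + 0.85·0.4000 + 0.85·0.2500; P(supplier A) ≈ 0.0596, P(supplier B) ≈ 0.5787, P(supplier C) ≈ 0.3617
After 'pass': normaliser = 0.1·0.0596 + 0.85·0.5787 + 0.85·0.3617; P(supplier A) ≈ 0.0074, P(supplier B) ≈ 0.6108, P(supplier C) ≈ 0.3818
After 'flag': normaliser = 0.9·0.0074 + 0.15·0.6108 + 0.15·0.3818; P(supplier A) ≈ 0.0428, P(supplier B) ≈ 0.5890, P(supplier C) ≈ 0.3682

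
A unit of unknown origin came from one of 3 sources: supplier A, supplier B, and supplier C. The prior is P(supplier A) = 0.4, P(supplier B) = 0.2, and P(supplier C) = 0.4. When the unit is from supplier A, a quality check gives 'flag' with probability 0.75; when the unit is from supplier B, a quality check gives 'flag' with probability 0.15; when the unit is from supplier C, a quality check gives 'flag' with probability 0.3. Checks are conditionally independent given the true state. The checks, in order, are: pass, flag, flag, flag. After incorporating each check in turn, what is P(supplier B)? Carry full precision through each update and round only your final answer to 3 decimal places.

0.011

After 'pass': normaliser = 0.25·0.4000 + 0.85·0.2000 + 0.7·0.4000; P(supplier A) ≈ 0.1818, P(supplier B) ≈ 0.3091, P(supplier C) ≈ 0.5091
After 'flag': normaliser = 0.75·0.1818 + 0.15·0.3091 + 0.3·0.5091; P(supplier A) ≈ 0.4065, P(supplier B) ≈ 0.1382, P(supplier C) ≈ 0.4553
After 'flag': normaliser = 0.75·0.4065 + 0.15·0.1382 + 0.3·0.4553; P(supplier A) ≈ 0.6596, P(supplier B) ≈ 0.0449, P(supplier C) ≈ 0.2955
After 'flag': normaliser = 0.75·0.6596 + 0.15·0.0449 + 0.3·0.2955; P(supplier A) ≈ 0.8384, P(supplier B) ≈ 0.0114, P(supplier C) ≈ 0.1502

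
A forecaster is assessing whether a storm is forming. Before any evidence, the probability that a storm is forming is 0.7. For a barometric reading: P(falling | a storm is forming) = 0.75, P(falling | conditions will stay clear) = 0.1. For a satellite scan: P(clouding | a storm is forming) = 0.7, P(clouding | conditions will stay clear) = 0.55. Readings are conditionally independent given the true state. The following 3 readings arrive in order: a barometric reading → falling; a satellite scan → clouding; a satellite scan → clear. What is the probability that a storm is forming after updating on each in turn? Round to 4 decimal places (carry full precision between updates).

0.9369

After a barometric reading='falling': P(storm) = 0.75·0.7000 / (0.75·0.7000 + 0.1·0.3000) ≈ 0.9459
After a satellite scan='clouding': P(storm) = 0.7·0.9459 / (0.7·0.9459 + 0.55·0.0541) ≈ 0.9570
After a satellite scan='clear': P(storm) = 0.3·0.9570 / (0.3·0.9570 + 0.45·0.0430) ≈ 0.9369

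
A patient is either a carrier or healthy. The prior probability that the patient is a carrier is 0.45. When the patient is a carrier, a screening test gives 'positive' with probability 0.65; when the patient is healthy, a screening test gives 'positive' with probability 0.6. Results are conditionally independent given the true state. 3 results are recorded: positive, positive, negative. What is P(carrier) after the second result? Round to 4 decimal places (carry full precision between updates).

0.4899

After 'positive': P(carrier) = 0.65·0.4500 / (0.65·0.4500 + 0.6·0.5500) ≈ 0.4699
After 'positive': P(carrier) = 0.65·0.4699 / (0.65·0.4699 + 0.6·0.5301) ≈ 0.4899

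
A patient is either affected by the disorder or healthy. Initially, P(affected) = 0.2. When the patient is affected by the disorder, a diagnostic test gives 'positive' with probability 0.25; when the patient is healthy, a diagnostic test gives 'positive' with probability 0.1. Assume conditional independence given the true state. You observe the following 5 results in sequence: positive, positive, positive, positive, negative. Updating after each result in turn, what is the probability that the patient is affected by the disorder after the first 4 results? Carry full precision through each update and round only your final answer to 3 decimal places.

0.907

After 'positive': P(affected) = 0.25·0.2000 / (0.25·0.2000 + 0.1·0.8000) ≈ 0.3846
After 'positive': P(affected) = 0.25·0.3846 / (0.25·0.3846 + 0.1·0.6154) ≈ 0.6098
After 'positive': P(affected) = 0.25·0.6098 / (0.25·0.6098 + 0.1·0.3902) ≈ 0.7962
After 'positive': P(affected) = 0.25·0.7962 / (0.25·0.7962 + 0.1·0.2038) ≈ 0.9071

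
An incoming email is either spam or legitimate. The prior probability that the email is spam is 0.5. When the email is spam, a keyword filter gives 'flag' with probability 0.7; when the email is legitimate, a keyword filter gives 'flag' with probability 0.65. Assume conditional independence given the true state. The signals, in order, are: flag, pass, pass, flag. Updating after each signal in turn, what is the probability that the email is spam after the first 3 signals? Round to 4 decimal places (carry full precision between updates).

0.4417

After 'flag': P(spam) = 0.7·0.5000 / (0.7·0.5000 + 0.65·0.5000) ≈ 0.5185
After 'pass': P(spam) = 0.3·0.5185 / (0.3·0.5185 + 0.35·0.4815) ≈ 0.4800
After 'pass': P(spam) = 0.3·0.4800 / (0.3·0.4800 + 0.35·0.5200) ≈ 0.4417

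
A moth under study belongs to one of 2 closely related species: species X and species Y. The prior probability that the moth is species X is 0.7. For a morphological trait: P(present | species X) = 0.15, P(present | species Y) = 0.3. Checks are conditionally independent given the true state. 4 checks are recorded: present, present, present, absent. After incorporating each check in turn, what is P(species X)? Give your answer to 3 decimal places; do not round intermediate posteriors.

0.262

After 'present': P(species X) = 0.15·0.7000 / (0.15·0.7000 + 0.3·0.3000) ≈ 0.5385
After 'present': P(species X) = 0.15·0.5385 / (0.15·0.5385 + 0.3·0.4615) ≈ 0.3684
After 'present': P(species X) = 0.15·0.3684 / (0.15·0.3684 + 0.3·0.6316) ≈ 0.2258
After 'absent': P(species X) = 0.85·0.2258 / (0.85·0.2258 + 0.7·0.7742) ≈ 0.2615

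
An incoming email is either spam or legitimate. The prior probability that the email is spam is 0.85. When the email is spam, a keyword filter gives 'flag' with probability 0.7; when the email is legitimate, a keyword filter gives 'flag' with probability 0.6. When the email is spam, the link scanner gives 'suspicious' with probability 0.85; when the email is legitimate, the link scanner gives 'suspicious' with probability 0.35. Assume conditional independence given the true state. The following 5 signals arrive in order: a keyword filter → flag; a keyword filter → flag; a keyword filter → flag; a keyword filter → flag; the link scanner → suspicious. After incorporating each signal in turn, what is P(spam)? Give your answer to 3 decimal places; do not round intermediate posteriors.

0.962

After a keyword filter='flag': P(spam) = 0.7·0.8500 / (0.7·0.8500 + 0.6·0.1500) ≈ 0.8686
After a keyword filter='flag': P(spam) = 0.7·0.8686 / (0.7·0.8686 + 0.6·0.1314) ≈ 0.8852
After a keyword filter='flag': P(spam) = 0.7·0.8852 / (0.7·0.8852 + 0.6·0.1148) ≈ 0.9000
After a keyword filter='flag': P(spam) = 0.7·0.9000 / (0.7·0.9000 + 0.6·0.1000) ≈ 0.9130
After the link scanner='suspicious': P(spam) = 0.85·0.9130 / (0.85·0.9130 + 0.35·0.0870) ≈ 0.9623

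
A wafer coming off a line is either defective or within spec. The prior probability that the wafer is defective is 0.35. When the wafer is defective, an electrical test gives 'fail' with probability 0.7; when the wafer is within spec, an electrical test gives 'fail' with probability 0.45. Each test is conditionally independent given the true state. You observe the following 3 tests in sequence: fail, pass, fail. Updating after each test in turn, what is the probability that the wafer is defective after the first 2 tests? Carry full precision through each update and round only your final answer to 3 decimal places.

After 'fail': P(defective) = 0.7·0.3500 / (0.7·0.3500 + 0.45·0.6500) ≈ 0.4558
After 'pass': P(defective) = 0.3·0.4558 / (0.3·0.4558 + 0.55·0.5442) ≈ 0.3136

0.314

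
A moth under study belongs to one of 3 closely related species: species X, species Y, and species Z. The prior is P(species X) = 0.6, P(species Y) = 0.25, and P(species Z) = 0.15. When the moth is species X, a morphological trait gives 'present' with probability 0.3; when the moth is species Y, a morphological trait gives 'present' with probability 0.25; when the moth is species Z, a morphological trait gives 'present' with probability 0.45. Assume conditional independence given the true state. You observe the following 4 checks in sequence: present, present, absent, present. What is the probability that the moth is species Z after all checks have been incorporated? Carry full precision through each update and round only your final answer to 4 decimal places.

After 'present': normaliser = 0.3·0.6000 + 0.25·0.2500 + 0.45·0.1500; P(species X) ≈ 0.5806, P(species Y) ≈ 0.2016, P(species Z) ≈ 0.2177
After 'present': normaliser = 0.3·0.5806 + 0.25·0.2016 + 0.45·0.2177; P(species X) ≈ 0.5400, P(species Y) ≈ 0.1562, P(species Z) ≈ 0.3038
After 'absent': normaliser = 0.7·0.5400 + 0.75·0.1562 + 0.55·0.3038; P(species X) ≈ 0.5708, P(species Y) ≈ 0.1770, P(species Z) ≈ 0.2523
After 'present': normaliser = 0.3·0.5708 + 0.25·0.1770 + 0.45·0.2523; P(species X) ≈ 0.5205, P(species Y) ≈ 0.1345, P(species Z) ≈ 0.3451

0.3451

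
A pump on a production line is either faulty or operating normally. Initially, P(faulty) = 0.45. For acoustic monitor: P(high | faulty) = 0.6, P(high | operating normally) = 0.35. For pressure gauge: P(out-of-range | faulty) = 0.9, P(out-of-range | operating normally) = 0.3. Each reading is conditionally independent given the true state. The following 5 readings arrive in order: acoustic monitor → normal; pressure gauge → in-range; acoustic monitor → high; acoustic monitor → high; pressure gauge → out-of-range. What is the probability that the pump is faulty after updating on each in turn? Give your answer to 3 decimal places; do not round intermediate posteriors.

After acoustic monitor='normal': P(faulty) = 0.4·0.4500 / (0.4·0.4500 + 0.65·0.5500) ≈ 0.3349
After pressure gauge='in-range': P(faulty) = 0.1·0.3349 / (0.1·0.3349 + 0.7·0.6651) ≈ 0.0671
After acoustic monitor='high': P(faulty) = 0.6·0.0671 / (0.6·0.0671 + 0.35·0.9329) ≈ 0.1098
After acoustic monitor='high': P(faulty) = 0.6·0.1098 / (0.6·0.1098 + 0.35·0.8902) ≈ 0.1745
After pressure gauge='out-of-range': P(faulty) = 0.9·0.1745 / (0.9·0.1745 + 0.3·0.8255) ≈ 0.3881

0.388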